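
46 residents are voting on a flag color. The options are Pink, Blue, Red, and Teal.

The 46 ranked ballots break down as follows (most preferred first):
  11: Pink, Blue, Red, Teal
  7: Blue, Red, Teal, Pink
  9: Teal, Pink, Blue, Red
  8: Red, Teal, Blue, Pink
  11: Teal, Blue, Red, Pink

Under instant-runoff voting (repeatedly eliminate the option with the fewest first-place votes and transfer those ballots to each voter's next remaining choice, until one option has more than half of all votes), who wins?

Round 1: Pink 11, Blue 7, Red 8, Teal 20. Blue eliminated.
Round 2: Pink 11, Red 15, Teal 20. Pink eliminated.
Round 3: Red 26, Teal 20. Red has a majority (≥24).

Red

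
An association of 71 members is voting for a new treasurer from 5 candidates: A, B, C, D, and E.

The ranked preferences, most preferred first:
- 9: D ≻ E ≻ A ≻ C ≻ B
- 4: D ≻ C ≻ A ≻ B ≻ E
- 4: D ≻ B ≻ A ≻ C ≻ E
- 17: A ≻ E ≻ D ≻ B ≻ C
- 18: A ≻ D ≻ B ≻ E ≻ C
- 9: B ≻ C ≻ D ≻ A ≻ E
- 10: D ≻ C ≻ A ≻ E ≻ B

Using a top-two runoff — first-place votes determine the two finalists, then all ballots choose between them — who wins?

D

Round 1 first-place votes: A 35, B 9, C 0, D 27, E 0. A and D advance.
Runoff: A is ranked above D on 35 ballots, D above A on 36.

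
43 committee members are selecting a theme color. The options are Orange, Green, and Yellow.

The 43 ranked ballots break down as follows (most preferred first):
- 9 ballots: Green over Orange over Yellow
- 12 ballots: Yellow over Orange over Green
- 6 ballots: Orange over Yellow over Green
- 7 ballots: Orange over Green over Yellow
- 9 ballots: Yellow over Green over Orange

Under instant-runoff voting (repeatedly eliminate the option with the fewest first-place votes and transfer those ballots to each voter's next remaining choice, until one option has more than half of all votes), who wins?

Round 1: Orange 13, Green 9, Yellow 21. Green eliminated.
Round 2: Orange 22, Yellow 21. Orange has a majority (≥22).

Orange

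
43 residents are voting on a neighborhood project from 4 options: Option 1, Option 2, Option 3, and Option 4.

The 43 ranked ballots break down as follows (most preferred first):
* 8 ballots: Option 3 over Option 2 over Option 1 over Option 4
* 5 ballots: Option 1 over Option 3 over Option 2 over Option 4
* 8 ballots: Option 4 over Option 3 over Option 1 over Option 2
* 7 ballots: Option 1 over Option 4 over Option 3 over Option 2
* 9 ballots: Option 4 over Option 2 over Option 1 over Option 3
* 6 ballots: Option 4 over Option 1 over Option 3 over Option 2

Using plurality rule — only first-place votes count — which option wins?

Option 4

First-place votes: Option 1 12, Option 2 0, Option 3 8, Option 4 23.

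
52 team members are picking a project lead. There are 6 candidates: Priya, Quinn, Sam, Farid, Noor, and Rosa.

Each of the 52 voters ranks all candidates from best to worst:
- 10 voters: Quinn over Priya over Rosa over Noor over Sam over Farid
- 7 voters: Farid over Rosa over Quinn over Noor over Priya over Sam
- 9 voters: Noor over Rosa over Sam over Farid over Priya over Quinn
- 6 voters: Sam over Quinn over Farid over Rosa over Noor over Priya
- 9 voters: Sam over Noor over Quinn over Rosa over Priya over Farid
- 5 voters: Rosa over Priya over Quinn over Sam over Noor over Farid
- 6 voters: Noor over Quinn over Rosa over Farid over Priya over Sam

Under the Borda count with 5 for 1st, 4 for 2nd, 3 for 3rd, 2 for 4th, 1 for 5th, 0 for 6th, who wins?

Priya: 10×4 + 7×1 + 9×1 + 6×0 + 9×1 + 5×4 + 6×1 = 91
Quinn: 10×5 + 7×3 + 9×0 + 6×4 + 9×3 + 5×3 + 6×4 = 161
Sam: 10×1 + 7×0 + 9×3 + 6×5 + 9×5 + 5×2 + 6×0 = 122
Farid: 10×0 + 7×5 + 9×2 + 6×3 + 9×0 + 5×0 + 6×2 = 83
Noor: 10×2 + 7×2 + 9×5 + 6×1 + 9×4 + 5×1 + 6×5 = 156
Rosa: 10×3 + 7×4 + 9×4 + 6×2 + 9×2 + 5×5 + 6×3 = 167

Rosa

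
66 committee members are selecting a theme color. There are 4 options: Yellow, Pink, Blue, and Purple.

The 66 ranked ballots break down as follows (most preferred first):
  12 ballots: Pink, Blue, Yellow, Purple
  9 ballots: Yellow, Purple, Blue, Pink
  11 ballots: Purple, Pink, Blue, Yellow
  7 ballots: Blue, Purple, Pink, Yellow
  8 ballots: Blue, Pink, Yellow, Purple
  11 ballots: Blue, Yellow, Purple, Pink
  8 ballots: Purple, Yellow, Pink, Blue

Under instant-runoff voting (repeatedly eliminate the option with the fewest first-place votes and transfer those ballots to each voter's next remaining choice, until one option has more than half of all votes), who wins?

Round 1: Yellow 9, Pink 12, Blue 26, Purple 19. Yellow eliminated.
Round 2: Pink 12, Blue 26, Purple 28. Pink eliminated.
Round 3: Blue 38, Purple 28. Blue has a majority (≥34).

Blue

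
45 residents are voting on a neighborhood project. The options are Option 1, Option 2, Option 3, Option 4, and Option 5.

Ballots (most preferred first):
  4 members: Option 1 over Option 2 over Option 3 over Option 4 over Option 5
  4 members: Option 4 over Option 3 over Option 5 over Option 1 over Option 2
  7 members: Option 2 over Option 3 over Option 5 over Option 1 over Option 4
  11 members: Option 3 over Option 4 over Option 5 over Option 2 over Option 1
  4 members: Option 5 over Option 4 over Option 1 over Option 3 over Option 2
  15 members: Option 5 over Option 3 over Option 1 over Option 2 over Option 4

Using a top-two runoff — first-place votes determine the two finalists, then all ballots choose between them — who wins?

Option 3

Round 1 first-place votes: Option 1 4, Option 2 7, Option 3 11, Option 4 4, Option 5 19. Option 5 and Option 3 advance.
Runoff: Option 5 is ranked above Option 3 on 19 ballots, Option 3 above Option 5 on 26.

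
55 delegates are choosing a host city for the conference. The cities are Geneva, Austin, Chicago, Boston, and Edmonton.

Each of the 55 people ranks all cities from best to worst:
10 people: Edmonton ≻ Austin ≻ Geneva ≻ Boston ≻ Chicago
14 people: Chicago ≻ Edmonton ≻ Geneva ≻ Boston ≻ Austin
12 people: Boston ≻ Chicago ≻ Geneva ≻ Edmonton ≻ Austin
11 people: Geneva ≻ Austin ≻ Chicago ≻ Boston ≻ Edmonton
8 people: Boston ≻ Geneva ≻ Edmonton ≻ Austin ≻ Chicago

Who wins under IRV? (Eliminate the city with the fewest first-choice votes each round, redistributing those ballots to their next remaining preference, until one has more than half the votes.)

Round 1: Geneva 11, Austin 0, Chicago 14, Boston 20, Edmonton 10. Austin eliminated.
Round 2: Geneva 11, Chicago 14, Boston 20, Edmonton 10. Edmonton eliminated.
Round 3: Geneva 21, Chicago 14, Boston 20. Chicago eliminated.
Round 4: Geneva 35, Boston 20. Geneva has a majority (≥28).

Geneva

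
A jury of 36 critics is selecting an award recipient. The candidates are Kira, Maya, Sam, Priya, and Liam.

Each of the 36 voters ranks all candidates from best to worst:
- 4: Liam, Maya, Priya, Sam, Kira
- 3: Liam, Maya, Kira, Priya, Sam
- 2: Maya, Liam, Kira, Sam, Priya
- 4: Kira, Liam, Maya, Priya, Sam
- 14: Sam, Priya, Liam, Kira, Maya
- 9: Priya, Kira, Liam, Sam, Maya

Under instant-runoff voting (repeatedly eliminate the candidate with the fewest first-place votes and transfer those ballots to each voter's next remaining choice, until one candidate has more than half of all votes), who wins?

Round 1: Kira 4, Maya 2, Sam 14, Priya 9, Liam 7. Maya eliminated.
Round 2: Kira 4, Sam 14, Priya 9, Liam 9. Kira eliminated.
Round 3: Sam 14, Priya 9, Liam 13. Priya eliminated.
Round 4: Sam 14, Liam 22. Liam has a majority (≥19).

Liam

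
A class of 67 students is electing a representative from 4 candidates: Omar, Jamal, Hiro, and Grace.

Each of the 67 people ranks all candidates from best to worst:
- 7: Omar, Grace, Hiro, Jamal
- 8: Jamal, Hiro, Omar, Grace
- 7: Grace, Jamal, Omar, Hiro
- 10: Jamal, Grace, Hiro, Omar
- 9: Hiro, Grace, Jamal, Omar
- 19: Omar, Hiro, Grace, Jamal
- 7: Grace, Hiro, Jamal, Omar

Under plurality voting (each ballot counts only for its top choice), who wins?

First-place votes: Omar 26, Jamal 18, Hiro 9, Grace 14.

Omar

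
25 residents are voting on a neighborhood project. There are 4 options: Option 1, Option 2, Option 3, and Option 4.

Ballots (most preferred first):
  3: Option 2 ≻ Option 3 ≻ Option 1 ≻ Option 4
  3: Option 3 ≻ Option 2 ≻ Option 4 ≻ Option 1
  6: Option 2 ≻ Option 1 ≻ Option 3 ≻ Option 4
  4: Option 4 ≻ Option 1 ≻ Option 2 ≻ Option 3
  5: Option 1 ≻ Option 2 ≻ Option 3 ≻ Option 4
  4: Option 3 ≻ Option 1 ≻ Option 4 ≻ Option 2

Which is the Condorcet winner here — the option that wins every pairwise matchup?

Option 1

Option 1 vs Option 2: 13–12
Option 1 vs Option 3: 15–10
Option 1 vs Option 4: 18–7
Option 1 beats every other option.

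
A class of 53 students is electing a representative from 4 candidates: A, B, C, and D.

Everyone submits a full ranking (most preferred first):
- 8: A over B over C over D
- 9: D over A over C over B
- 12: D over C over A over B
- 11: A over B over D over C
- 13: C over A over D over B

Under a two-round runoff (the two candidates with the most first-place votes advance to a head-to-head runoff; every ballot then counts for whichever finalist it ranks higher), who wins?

Round 1 first-place votes: A 19, B 0, C 13, D 21. D and A advance.
Runoff: D is ranked above A on 21 ballots, A above D on 32.

A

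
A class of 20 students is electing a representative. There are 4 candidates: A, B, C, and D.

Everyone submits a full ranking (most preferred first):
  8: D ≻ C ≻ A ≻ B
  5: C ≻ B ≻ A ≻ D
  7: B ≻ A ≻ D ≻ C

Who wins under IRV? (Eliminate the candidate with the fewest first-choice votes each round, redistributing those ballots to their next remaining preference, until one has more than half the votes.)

Round 1: A 0, B 7, C 5, D 8. A eliminated.
Round 2: B 7, C 5, D 8. C eliminated.
Round 3: B 12, D 8. B has a majority (≥11).

B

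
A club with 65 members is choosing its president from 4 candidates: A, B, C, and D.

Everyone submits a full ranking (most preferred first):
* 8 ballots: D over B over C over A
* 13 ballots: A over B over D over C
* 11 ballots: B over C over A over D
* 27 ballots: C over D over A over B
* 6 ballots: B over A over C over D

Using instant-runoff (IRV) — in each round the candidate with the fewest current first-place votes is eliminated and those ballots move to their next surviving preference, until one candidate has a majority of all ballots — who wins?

Round 1: A 13, B 17, C 27, D 8. D eliminated.
Round 2: A 13, B 25, C 27. A eliminated.
Round 3: B 38, C 27. B has a majority (≥33).

B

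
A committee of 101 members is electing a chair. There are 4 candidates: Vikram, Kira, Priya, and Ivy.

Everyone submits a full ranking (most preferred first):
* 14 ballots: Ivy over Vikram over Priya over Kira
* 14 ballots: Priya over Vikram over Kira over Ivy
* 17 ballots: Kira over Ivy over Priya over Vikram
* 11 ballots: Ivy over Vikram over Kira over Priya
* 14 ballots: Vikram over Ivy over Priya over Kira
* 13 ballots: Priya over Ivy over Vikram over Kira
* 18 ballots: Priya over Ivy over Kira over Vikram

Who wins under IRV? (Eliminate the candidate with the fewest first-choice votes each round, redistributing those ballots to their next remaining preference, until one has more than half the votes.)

Round 1: Vikram 14, Kira 17, Priya 45, Ivy 25. Vikram eliminated.
Round 2: Kira 17, Priya 45, Ivy 39. Kira eliminated.
Round 3: Priya 45, Ivy 56. Ivy has a majority (≥51).

Ivy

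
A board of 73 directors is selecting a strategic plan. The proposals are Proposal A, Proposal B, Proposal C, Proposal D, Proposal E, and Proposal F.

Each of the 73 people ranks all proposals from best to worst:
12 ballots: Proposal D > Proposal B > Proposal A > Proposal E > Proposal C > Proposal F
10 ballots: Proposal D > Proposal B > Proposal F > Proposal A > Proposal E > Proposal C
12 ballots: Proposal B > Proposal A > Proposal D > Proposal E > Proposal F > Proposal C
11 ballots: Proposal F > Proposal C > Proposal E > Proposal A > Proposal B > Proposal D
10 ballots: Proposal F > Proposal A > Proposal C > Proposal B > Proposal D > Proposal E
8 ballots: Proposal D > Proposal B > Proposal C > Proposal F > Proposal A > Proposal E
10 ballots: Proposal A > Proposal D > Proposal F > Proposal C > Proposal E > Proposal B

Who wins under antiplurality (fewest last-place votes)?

Proposal A

Last-place votes: Proposal A 0, Proposal B 10, Proposal C 22, Proposal D 11, Proposal E 18, Proposal F 12.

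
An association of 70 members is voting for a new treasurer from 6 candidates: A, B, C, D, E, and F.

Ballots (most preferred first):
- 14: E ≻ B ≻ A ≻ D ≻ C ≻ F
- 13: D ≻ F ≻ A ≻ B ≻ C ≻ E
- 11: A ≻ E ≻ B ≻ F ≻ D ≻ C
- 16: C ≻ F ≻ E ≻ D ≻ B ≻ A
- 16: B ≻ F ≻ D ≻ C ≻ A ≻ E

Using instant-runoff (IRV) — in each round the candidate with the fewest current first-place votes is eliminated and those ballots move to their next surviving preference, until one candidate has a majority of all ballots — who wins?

Round 1: A 11, B 16, C 16, D 13, E 14, F 0. F eliminated.
Round 2: A 11, B 16, C 16, D 13, E 14. A eliminated.
Round 3: B 16, C 16, D 13, E 25. D eliminated.
Round 4: B 29, C 16, E 25. C eliminated.
Round 5: B 29, E 41. E has a majority (≥36).

E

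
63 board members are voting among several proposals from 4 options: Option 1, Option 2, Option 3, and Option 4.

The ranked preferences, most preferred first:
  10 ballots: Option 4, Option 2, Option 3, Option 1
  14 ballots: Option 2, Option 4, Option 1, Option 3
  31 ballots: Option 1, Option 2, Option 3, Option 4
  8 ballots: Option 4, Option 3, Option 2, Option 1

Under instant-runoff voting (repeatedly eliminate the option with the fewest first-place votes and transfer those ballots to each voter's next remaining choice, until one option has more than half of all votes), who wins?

Option 4

Round 1: Option 1 31, Option 2 14, Option 3 0, Option 4 18. Option 3 eliminated.
Round 2: Option 1 31, Option 2 14, Option 4 18. Option 2 eliminated.
Round 3: Option 1 31, Option 4 32. Option 4 has a majority (≥32).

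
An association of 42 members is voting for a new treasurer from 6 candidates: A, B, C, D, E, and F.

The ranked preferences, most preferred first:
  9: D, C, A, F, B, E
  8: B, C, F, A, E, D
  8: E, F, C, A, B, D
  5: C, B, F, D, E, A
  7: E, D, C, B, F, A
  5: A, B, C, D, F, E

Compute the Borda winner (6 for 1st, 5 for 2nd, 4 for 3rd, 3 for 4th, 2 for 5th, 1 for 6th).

C

A: 9×4 + 8×3 + 8×3 + 5×1 + 7×1 + 5×6 = 126
B: 9×2 + 8×6 + 8×2 + 5×5 + 7×3 + 5×5 = 153
C: 9×5 + 8×5 + 8×4 + 5×6 + 7×4 + 5×4 = 195
D: 9×6 + 8×1 + 8×1 + 5×3 + 7×5 + 5×3 = 135
E: 9×1 + 8×2 + 8×6 + 5×2 + 7×6 + 5×1 = 130
F: 9×3 + 8×4 + 8×5 + 5×4 + 7×2 + 5×2 = 143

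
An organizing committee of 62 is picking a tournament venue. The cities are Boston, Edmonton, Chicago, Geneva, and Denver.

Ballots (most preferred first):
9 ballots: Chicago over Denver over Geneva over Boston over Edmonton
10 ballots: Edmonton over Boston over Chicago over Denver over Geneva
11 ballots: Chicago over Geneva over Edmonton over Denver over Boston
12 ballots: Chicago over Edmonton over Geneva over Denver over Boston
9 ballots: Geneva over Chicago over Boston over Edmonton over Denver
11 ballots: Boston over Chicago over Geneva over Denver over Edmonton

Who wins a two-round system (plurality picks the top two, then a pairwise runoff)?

Chicago

Round 1 first-place votes: Boston 11, Edmonton 10, Chicago 32, Geneva 9, Denver 0. Chicago and Boston advance.
Runoff: Chicago is ranked above Boston on 41 ballots, Boston above Chicago on 21.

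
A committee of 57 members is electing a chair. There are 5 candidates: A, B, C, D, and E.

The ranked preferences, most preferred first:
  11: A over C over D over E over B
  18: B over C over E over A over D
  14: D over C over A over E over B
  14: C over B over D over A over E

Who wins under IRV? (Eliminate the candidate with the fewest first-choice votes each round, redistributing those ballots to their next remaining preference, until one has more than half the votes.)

C

Round 1: A 11, B 18, C 14, D 14, E 0. E eliminated.
Round 2: A 11, B 18, C 14, D 14. A eliminated.
Round 3: B 18, C 25, D 14. D eliminated.
Round 4: B 18, C 39. C has a majority (≥29).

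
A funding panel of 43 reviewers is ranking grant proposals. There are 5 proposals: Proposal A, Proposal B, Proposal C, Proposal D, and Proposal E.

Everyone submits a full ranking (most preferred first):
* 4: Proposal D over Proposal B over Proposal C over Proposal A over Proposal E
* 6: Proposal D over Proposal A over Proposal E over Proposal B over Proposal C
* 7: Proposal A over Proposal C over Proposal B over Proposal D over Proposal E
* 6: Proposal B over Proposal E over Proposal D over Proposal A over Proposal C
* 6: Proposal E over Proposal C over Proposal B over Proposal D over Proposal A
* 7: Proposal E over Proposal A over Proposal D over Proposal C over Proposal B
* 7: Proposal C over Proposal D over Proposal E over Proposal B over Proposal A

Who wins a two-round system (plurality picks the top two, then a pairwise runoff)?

Proposal D

Round 1 first-place votes: Proposal A 7, Proposal B 6, Proposal C 7, Proposal D 10, Proposal E 13. Proposal E and Proposal D advance.
Runoff: Proposal E is ranked above Proposal D on 19 ballots, Proposal D above Proposal E on 24.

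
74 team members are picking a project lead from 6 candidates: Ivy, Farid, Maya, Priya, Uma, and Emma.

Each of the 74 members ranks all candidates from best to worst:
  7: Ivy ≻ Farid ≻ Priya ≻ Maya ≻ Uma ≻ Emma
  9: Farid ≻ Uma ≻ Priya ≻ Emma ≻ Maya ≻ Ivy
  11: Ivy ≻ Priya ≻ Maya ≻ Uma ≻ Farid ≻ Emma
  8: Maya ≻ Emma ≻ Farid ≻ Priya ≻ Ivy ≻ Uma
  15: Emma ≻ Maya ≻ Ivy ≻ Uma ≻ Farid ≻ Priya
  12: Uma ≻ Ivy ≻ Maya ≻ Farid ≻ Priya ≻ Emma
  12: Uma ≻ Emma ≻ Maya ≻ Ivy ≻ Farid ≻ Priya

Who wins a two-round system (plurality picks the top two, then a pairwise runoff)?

Round 1 first-place votes: Ivy 18, Farid 9, Maya 8, Priya 0, Uma 24, Emma 15. Uma and Ivy advance.
Runoff: Uma is ranked above Ivy on 33 ballots, Ivy above Uma on 41.

Ivy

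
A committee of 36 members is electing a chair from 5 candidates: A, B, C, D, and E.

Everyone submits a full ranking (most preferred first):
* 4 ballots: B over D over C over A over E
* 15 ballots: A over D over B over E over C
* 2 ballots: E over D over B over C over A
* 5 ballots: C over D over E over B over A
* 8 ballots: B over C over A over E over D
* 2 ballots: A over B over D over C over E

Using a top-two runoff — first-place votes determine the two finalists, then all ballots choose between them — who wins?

B

Round 1 first-place votes: A 17, B 12, C 5, D 0, E 2. A and B advance.
Runoff: A is ranked above B on 17 ballots, B above A on 19.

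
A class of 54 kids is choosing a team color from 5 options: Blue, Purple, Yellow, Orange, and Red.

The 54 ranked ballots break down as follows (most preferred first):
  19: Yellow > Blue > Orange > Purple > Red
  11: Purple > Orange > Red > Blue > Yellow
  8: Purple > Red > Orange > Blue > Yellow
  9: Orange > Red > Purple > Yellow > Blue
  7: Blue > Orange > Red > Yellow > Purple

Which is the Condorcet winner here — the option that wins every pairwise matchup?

Orange vs Blue: 28–26
Orange vs Purple: 35–19
Orange vs Yellow: 35–19
Orange vs Red: 46–8
Orange beats every other option.

Orange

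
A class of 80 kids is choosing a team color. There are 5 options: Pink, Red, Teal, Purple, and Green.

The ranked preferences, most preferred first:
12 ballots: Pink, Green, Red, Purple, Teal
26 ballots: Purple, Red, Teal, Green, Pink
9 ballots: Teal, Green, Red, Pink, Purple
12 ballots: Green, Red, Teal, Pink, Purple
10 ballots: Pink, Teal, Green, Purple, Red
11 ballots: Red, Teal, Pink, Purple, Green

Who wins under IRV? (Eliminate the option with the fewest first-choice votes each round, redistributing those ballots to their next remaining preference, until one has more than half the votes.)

Round 1: Pink 22, Red 11, Teal 9, Purple 26, Green 12. Teal eliminated.
Round 2: Pink 22, Red 11, Purple 26, Green 21. Red eliminated.
Round 3: Pink 33, Purple 26, Green 21. Green eliminated.
Round 4: Pink 54, Purple 26. Pink has a majority (≥41).

Pink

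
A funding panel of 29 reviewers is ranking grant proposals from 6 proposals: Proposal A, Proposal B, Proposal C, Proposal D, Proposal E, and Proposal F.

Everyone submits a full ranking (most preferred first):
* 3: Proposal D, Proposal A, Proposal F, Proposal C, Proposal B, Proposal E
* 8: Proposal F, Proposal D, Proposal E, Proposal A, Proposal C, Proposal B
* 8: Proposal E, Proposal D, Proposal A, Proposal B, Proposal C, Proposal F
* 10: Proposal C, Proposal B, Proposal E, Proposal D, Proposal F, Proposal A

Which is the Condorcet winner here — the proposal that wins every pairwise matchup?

Proposal E

Proposal E vs Proposal A: 26–3
Proposal E vs Proposal B: 16–13
Proposal E vs Proposal C: 16–13
Proposal E vs Proposal D: 18–11
Proposal E vs Proposal F: 18–11
Proposal E beats every other proposal.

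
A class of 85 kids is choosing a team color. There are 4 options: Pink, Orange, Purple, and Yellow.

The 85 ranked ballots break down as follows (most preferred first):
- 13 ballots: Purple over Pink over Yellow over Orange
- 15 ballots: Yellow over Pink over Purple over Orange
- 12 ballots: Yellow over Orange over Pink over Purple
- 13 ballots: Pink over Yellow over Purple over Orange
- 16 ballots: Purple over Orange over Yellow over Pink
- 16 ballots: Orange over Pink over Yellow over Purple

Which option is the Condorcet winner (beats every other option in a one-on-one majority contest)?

Yellow vs Pink: 43–42
Yellow vs Orange: 53–32
Yellow vs Purple: 56–29
Yellow beats every other option.

Yellow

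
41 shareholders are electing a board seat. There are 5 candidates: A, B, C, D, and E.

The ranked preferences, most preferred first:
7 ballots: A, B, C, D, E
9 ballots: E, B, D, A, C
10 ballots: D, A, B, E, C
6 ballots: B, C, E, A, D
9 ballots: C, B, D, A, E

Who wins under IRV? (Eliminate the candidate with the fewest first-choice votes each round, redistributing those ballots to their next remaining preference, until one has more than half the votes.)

C

Round 1: A 7, B 6, C 9, D 10, E 9. B eliminated.
Round 2: A 7, C 15, D 10, E 9. A eliminated.
Round 3: C 22, D 10, E 9. C has a majority (≥21).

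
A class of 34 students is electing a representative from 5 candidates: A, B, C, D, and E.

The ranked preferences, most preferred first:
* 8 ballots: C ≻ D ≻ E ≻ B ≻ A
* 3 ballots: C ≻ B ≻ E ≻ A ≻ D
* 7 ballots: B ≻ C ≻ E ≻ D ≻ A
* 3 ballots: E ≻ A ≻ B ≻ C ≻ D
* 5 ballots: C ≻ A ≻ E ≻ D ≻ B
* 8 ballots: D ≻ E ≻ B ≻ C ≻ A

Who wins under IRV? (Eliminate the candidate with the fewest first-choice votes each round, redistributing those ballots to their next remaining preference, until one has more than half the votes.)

B

Round 1: A 0, B 7, C 16, D 8, E 3. A eliminated.
Round 2: B 7, C 16, D 8, E 3. E eliminated.
Round 3: B 10, C 16, D 8. D eliminated.
Round 4: B 18, C 16. B has a majority (≥18).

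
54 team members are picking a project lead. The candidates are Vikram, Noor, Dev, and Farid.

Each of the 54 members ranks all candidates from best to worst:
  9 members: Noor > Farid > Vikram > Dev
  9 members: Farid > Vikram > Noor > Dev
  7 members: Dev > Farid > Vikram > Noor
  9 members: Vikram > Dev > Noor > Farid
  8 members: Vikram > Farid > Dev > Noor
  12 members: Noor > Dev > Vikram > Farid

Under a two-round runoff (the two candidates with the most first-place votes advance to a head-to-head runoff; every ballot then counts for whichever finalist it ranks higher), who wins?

Vikram

Round 1 first-place votes: Vikram 17, Noor 21, Dev 7, Farid 9. Noor and Vikram advance.
Runoff: Noor is ranked above Vikram on 21 ballots, Vikram above Noor on 33.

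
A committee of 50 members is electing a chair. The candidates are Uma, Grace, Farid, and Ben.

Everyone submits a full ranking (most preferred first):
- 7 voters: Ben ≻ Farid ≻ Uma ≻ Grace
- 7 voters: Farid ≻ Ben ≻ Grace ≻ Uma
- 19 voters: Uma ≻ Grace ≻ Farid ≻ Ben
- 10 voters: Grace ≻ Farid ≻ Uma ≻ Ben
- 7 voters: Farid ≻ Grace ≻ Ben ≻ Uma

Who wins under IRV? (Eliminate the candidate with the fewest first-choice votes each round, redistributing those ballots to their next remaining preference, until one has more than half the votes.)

Farid

Round 1: Uma 19, Grace 10, Farid 14, Ben 7. Ben eliminated.
Round 2: Uma 19, Grace 10, Farid 21. Grace eliminated.
Round 3: Uma 19, Farid 31. Farid has a majority (≥26).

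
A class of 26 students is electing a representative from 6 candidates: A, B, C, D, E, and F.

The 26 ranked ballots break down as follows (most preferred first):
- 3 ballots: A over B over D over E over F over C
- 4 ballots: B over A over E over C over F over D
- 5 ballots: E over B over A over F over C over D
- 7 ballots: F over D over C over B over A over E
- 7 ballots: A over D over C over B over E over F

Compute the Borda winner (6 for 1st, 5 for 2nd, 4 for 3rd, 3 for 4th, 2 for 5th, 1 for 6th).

A

A: 3×6 + 4×5 + 5×4 + 7×2 + 7×6 = 114
B: 3×5 + 4×6 + 5×5 + 7×3 + 7×3 = 106
C: 3×1 + 4×3 + 5×2 + 7×4 + 7×4 = 81
D: 3×4 + 4×1 + 5×1 + 7×5 + 7×5 = 91
E: 3×3 + 4×4 + 5×6 + 7×1 + 7×2 = 76
F: 3×2 + 4×2 + 5×3 + 7×6 + 7×1 = 78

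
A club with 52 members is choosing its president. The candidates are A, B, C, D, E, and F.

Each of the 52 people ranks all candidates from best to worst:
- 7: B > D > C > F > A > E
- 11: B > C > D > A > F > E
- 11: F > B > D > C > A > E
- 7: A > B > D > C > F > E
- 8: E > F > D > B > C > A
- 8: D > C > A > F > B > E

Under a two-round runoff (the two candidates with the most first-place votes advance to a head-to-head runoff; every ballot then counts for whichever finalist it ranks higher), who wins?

F

Round 1 first-place votes: A 7, B 18, C 0, D 8, E 8, F 11. B and F advance.
Runoff: B is ranked above F on 25 ballots, F above B on 27.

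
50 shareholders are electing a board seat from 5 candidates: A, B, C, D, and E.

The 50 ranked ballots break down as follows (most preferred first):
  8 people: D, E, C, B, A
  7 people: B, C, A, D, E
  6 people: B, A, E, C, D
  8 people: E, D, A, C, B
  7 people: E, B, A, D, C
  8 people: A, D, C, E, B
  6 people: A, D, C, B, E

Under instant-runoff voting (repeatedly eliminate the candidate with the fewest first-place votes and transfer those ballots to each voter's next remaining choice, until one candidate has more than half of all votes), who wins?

A

Round 1: A 14, B 13, C 0, D 8, E 15. C eliminated.
Round 2: A 14, B 13, D 8, E 15. D eliminated.
Round 3: A 14, B 13, E 23. B eliminated.
Round 4: A 27, E 23. A has a majority (≥26).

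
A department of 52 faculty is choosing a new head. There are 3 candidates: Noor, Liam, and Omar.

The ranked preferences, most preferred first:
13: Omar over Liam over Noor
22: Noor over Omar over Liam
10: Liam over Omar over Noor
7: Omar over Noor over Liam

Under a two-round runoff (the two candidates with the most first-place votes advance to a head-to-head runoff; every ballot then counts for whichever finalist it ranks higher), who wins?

Round 1 first-place votes: Noor 22, Liam 10, Omar 20. Noor and Omar advance.
Runoff: Noor is ranked above Omar on 22 ballots, Omar above Noor on 30.

Omar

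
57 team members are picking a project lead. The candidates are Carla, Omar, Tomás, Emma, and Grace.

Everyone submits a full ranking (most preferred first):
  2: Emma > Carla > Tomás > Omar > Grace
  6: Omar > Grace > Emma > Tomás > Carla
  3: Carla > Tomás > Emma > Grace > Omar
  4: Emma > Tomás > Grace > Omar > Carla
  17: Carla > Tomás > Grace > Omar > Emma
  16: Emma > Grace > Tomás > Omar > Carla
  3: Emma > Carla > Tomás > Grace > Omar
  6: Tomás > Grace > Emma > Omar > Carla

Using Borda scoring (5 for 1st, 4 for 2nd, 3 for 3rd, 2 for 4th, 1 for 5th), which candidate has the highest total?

Carla: 2×4 + 6×1 + 3×5 + 4×1 + 17×5 + 16×1 + 3×4 + 6×1 = 152
Omar: 2×2 + 6×5 + 3×1 + 4×2 + 17×2 + 16×2 + 3×1 + 6×2 = 126
Tomás: 2×3 + 6×2 + 3×4 + 4×4 + 17×4 + 16×3 + 3×3 + 6×5 = 201
Emma: 2×5 + 6×3 + 3×3 + 4×5 + 17×1 + 16×5 + 3×5 + 6×3 = 187
Grace: 2×1 + 6×4 + 3×2 + 4×3 + 17×3 + 16×4 + 3×2 + 6×4 = 189

Tomás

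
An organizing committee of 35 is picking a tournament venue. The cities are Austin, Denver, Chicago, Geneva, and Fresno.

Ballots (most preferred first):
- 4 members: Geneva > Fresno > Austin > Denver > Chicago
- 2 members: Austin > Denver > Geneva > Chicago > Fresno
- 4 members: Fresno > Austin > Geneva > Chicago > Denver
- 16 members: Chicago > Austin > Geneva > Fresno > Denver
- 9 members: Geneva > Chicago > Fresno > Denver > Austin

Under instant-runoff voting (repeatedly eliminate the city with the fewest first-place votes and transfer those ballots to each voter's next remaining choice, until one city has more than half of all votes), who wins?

Geneva

Round 1: Austin 2, Denver 0, Chicago 16, Geneva 13, Fresno 4. Denver eliminated.
Round 2: Austin 2, Chicago 16, Geneva 13, Fresno 4. Austin eliminated.
Round 3: Chicago 16, Geneva 15, Fresno 4. Fresno eliminated.
Round 4: Chicago 16, Geneva 19. Geneva has a majority (≥18).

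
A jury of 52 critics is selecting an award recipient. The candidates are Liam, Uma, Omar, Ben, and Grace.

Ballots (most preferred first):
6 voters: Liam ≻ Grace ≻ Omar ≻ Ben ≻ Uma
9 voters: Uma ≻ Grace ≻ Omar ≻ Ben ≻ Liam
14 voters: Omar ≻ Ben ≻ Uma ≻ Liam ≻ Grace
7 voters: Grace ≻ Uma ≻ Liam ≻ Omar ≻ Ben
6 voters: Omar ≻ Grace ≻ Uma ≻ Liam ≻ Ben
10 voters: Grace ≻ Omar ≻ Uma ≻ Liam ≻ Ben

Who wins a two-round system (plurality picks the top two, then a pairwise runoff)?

Round 1 first-place votes: Liam 6, Uma 9, Omar 20, Ben 0, Grace 17. Omar and Grace advance.
Runoff: Omar is ranked above Grace on 20 ballots, Grace above Omar on 32.

Grace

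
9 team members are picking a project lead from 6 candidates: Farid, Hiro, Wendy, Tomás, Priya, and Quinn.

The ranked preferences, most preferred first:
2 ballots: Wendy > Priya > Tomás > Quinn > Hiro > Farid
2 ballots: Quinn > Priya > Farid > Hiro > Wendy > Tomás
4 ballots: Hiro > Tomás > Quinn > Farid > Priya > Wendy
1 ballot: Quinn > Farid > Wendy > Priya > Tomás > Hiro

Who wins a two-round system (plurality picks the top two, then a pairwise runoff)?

Quinn

Round 1 first-place votes: Farid 0, Hiro 4, Wendy 2, Tomás 0, Priya 0, Quinn 3. Hiro and Quinn advance.
Runoff: Hiro is ranked above Quinn on 4 ballots, Quinn above Hiro on 5.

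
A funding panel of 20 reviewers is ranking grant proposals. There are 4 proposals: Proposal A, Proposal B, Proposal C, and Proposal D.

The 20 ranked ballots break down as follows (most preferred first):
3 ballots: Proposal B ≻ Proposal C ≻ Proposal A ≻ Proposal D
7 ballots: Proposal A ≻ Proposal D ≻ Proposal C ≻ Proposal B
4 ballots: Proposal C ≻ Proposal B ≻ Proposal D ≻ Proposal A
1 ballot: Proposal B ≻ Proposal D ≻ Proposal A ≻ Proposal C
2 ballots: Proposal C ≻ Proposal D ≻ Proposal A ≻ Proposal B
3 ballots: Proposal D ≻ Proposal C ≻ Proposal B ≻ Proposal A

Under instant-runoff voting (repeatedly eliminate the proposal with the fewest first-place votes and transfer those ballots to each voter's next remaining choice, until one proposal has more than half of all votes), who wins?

Proposal C

Round 1: Proposal A 7, Proposal B 4, Proposal C 6, Proposal D 3. Proposal D eliminated.
Round 2: Proposal A 7, Proposal B 4, Proposal C 9. Proposal B eliminated.
Round 3: Proposal A 8, Proposal C 12. Proposal C has a majority (≥11).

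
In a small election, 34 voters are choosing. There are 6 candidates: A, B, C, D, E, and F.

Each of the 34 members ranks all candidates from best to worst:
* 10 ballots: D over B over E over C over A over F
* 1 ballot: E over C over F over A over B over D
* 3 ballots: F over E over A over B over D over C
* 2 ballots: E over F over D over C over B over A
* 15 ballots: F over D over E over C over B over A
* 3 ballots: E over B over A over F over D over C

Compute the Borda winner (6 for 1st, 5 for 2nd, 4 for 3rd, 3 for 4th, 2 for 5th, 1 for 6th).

D

A: 10×2 + 1×3 + 3×4 + 2×1 + 15×1 + 3×4 = 64
B: 10×5 + 1×2 + 3×3 + 2×2 + 15×2 + 3×5 = 110
C: 10×3 + 1×5 + 3×1 + 2×3 + 15×3 + 3×1 = 92
D: 10×6 + 1×1 + 3×2 + 2×4 + 15×5 + 3×2 = 156
E: 10×4 + 1×6 + 3×5 + 2×6 + 15×4 + 3×6 = 151
F: 10×1 + 1×4 + 3×6 + 2×5 + 15×6 + 3×3 = 141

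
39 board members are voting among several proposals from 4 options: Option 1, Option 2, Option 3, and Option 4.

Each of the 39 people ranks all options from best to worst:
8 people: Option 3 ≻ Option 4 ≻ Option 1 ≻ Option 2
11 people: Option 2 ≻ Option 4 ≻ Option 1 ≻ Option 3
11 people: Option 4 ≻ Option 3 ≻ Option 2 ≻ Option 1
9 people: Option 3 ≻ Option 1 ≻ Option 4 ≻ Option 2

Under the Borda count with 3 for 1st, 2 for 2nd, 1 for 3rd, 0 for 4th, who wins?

Option 4

Option 1: 8×1 + 11×1 + 11×0 + 9×2 = 37
Option 2: 8×0 + 11×3 + 11×1 + 9×0 = 44
Option 3: 8×3 + 11×0 + 11×2 + 9×3 = 73
Option 4: 8×2 + 11×2 + 11×3 + 9×1 = 80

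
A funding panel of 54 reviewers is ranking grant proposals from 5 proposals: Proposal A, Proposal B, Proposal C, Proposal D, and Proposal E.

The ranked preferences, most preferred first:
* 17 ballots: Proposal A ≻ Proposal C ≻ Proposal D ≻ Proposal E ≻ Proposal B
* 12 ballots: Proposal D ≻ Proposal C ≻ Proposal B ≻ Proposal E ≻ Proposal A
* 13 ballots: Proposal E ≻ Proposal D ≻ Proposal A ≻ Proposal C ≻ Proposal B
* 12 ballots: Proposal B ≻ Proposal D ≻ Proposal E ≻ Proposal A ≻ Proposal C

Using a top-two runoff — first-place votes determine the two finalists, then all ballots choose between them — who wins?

Proposal E

Round 1 first-place votes: Proposal A 17, Proposal B 12, Proposal C 0, Proposal D 12, Proposal E 13. Proposal A and Proposal E advance.
Runoff: Proposal A is ranked above Proposal E on 17 ballots, Proposal E above Proposal A on 37.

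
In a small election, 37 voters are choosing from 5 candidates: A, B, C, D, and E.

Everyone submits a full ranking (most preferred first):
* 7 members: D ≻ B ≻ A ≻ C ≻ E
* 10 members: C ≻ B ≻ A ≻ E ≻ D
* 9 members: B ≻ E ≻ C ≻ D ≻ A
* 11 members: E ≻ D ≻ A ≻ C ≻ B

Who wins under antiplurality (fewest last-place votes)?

Last-place votes: A 9, B 11, C 0, D 10, E 7.

C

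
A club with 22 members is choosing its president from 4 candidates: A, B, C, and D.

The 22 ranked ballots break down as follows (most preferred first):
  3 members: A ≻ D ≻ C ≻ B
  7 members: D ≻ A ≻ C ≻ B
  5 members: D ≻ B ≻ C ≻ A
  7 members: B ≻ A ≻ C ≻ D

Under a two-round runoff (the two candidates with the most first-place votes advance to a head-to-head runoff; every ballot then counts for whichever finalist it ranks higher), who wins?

Round 1 first-place votes: A 3, B 7, C 0, D 12. D and B advance.
Runoff: D is ranked above B on 15 ballots, B above D on 7.

D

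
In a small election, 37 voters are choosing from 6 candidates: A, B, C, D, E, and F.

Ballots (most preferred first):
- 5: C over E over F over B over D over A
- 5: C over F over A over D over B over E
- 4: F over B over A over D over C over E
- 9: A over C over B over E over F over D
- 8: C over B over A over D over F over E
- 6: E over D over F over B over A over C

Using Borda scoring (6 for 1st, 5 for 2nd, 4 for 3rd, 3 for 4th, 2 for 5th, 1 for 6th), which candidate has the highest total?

C

A: 5×1 + 5×4 + 4×4 + 9×6 + 8×4 + 6×2 = 139
B: 5×3 + 5×2 + 4×5 + 9×4 + 8×5 + 6×3 = 139
C: 5×6 + 5×6 + 4×2 + 9×5 + 8×6 + 6×1 = 167
D: 5×2 + 5×3 + 4×3 + 9×1 + 8×3 + 6×5 = 100
E: 5×5 + 5×1 + 4×1 + 9×3 + 8×1 + 6×6 = 105
F: 5×4 + 5×5 + 4×6 + 9×2 + 8×2 + 6×4 = 127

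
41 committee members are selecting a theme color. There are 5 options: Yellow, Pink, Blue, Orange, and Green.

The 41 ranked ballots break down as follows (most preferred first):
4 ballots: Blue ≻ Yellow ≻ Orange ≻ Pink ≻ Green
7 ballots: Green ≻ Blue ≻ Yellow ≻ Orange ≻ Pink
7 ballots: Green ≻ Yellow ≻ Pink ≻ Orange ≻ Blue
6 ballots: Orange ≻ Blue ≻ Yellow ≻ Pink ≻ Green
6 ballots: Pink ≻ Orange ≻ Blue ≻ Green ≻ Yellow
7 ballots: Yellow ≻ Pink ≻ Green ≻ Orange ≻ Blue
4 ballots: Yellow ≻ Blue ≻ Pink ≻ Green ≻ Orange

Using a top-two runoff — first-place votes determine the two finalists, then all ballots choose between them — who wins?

Round 1 first-place votes: Yellow 11, Pink 6, Blue 4, Orange 6, Green 14. Green and Yellow advance.
Runoff: Green is ranked above Yellow on 20 ballots, Yellow above Green on 21.

Yellow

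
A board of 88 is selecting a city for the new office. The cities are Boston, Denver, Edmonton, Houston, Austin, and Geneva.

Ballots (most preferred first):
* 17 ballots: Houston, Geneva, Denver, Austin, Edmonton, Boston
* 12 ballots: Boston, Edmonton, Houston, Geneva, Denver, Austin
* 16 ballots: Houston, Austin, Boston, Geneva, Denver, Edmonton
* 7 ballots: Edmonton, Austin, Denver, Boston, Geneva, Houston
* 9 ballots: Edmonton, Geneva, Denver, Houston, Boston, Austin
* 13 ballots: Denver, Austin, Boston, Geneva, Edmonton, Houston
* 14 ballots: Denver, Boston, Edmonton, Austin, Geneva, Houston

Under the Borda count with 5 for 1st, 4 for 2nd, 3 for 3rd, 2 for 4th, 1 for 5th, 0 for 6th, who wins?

Denver

Boston: 17×0 + 12×5 + 16×3 + 7×2 + 9×1 + 13×3 + 14×4 = 226
Denver: 17×3 + 12×1 + 16×1 + 7×3 + 9×3 + 13×5 + 14×5 = 262
Edmonton: 17×1 + 12×4 + 16×0 + 7×5 + 9×5 + 13×1 + 14×3 = 200
Houston: 17×5 + 12×3 + 16×5 + 7×0 + 9×2 + 13×0 + 14×0 = 219
Austin: 17×2 + 12×0 + 16×4 + 7×4 + 9×0 + 13×4 + 14×2 = 206
Geneva: 17×4 + 12×2 + 16×2 + 7×1 + 9×4 + 13×2 + 14×1 = 207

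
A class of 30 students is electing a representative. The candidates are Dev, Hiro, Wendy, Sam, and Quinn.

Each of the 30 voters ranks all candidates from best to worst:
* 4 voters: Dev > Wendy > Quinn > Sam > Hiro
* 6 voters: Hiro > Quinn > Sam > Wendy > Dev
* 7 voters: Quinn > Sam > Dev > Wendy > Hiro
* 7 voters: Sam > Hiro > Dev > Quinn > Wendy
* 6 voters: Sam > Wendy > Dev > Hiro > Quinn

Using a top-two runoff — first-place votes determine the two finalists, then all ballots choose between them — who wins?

Quinn

Round 1 first-place votes: Dev 4, Hiro 6, Wendy 0, Sam 13, Quinn 7. Sam and Quinn advance.
Runoff: Sam is ranked above Quinn on 13 ballots, Quinn above Sam on 17.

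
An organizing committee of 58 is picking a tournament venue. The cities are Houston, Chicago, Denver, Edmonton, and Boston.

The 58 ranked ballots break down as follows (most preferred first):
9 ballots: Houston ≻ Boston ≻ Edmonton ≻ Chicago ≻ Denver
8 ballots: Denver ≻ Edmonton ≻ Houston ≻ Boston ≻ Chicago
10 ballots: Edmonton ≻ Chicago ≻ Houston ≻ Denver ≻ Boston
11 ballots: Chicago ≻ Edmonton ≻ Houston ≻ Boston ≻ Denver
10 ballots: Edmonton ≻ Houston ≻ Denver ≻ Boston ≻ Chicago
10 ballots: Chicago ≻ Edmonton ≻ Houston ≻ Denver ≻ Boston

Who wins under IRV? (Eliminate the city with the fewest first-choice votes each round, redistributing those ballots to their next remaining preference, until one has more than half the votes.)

Edmonton

Round 1: Houston 9, Chicago 21, Denver 8, Edmonton 20, Boston 0. Boston eliminated.
Round 2: Houston 9, Chicago 21, Denver 8, Edmonton 20. Denver eliminated.
Round 3: Houston 9, Chicago 21, Edmonton 28. Houston eliminated.
Round 4: Chicago 21, Edmonton 37. Edmonton has a majority (≥30).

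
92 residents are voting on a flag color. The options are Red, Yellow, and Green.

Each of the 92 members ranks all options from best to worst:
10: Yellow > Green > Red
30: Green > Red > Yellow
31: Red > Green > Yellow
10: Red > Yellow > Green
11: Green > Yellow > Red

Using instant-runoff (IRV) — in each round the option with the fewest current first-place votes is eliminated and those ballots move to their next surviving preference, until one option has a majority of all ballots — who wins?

Round 1: Red 41, Yellow 10, Green 41. Yellow eliminated.
Round 2: Red 41, Green 51. Green has a majority (≥47).

Green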